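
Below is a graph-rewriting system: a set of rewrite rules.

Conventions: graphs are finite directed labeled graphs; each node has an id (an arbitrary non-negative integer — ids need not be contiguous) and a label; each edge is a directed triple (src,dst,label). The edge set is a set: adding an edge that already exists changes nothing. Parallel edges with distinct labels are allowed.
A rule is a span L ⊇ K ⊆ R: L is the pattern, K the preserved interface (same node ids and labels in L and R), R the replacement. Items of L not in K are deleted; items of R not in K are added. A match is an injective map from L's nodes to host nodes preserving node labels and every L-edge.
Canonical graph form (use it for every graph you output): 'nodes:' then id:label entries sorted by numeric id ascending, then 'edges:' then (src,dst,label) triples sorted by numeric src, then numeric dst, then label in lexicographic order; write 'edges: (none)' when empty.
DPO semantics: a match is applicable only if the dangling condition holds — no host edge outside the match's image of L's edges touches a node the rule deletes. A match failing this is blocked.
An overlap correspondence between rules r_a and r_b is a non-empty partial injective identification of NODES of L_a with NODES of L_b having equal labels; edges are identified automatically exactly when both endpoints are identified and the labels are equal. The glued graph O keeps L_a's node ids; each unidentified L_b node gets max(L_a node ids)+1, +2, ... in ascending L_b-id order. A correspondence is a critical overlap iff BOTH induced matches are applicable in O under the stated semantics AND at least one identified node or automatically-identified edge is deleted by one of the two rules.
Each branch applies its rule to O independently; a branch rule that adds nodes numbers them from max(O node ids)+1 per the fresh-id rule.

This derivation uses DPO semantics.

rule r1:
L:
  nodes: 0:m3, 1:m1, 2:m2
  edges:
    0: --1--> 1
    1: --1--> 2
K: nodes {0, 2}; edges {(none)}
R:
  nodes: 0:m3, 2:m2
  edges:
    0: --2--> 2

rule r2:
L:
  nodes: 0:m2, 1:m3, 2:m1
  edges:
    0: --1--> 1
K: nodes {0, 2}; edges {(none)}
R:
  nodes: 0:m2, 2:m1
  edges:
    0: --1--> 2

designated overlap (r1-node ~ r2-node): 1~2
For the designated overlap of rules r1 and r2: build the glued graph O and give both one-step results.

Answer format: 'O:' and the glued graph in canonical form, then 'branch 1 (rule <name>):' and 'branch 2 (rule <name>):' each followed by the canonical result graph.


O:
nodes: 0:m3, 1:m1, 2:m2, 3:m2, 4:m3
edges: (0,1,1); (1,2,1); (3,4,1)
branch 1 (rule r1):
nodes: 0:m3, 2:m2, 3:m2, 4:m3
edges: (0,2,2); (3,4,1)
branch 2 (rule r2):
nodes: 0:m3, 1:m1, 2:m2, 3:m2
edges: (0,1,1); (1,2,1); (3,1,1)


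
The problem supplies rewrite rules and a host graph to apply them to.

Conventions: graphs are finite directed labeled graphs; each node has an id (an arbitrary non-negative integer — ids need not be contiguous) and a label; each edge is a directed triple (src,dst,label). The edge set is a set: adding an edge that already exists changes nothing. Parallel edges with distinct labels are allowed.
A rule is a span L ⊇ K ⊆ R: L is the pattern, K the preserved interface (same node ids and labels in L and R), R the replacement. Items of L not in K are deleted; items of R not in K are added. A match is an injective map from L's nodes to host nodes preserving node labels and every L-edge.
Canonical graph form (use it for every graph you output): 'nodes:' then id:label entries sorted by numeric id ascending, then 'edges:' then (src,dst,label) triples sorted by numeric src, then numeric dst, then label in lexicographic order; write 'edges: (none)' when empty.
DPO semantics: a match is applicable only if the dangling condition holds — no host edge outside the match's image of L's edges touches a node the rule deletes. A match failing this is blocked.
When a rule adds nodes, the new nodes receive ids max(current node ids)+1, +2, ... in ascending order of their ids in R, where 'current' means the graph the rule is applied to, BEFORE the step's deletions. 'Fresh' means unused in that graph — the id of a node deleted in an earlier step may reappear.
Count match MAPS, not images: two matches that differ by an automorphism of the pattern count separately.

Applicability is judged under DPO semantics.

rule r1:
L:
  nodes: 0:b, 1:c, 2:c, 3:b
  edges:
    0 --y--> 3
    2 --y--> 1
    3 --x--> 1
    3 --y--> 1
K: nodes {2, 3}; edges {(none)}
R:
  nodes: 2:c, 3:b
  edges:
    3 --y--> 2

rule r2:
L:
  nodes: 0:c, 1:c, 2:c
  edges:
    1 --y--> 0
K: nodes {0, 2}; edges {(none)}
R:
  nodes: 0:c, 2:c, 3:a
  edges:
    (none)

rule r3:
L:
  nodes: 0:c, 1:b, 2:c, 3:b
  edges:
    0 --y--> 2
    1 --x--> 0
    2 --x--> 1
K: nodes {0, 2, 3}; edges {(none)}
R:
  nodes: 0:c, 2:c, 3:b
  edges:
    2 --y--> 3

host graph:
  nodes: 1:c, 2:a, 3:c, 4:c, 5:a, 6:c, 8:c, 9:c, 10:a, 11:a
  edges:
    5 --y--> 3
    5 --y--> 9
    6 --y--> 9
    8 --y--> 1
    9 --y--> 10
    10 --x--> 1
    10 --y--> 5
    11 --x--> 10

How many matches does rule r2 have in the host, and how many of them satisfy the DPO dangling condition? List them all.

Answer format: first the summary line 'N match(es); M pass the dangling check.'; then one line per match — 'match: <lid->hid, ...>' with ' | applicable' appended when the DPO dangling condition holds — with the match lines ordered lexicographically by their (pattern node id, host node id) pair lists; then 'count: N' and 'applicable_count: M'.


8 match(es); 8 pass the dangling check.
match: 0->1, 1->8, 2->3 | applicable
match: 0->1, 1->8, 2->4 | applicable
match: 0->1, 1->8, 2->6 | applicable
match: 0->1, 1->8, 2->9 | applicable
match: 0->9, 1->6, 2->1 | applicable
match: 0->9, 1->6, 2->3 | applicable
match: 0->9, 1->6, 2->4 | applicable
match: 0->9, 1->6, 2->8 | applicable
count: 8
applicable_count: 8


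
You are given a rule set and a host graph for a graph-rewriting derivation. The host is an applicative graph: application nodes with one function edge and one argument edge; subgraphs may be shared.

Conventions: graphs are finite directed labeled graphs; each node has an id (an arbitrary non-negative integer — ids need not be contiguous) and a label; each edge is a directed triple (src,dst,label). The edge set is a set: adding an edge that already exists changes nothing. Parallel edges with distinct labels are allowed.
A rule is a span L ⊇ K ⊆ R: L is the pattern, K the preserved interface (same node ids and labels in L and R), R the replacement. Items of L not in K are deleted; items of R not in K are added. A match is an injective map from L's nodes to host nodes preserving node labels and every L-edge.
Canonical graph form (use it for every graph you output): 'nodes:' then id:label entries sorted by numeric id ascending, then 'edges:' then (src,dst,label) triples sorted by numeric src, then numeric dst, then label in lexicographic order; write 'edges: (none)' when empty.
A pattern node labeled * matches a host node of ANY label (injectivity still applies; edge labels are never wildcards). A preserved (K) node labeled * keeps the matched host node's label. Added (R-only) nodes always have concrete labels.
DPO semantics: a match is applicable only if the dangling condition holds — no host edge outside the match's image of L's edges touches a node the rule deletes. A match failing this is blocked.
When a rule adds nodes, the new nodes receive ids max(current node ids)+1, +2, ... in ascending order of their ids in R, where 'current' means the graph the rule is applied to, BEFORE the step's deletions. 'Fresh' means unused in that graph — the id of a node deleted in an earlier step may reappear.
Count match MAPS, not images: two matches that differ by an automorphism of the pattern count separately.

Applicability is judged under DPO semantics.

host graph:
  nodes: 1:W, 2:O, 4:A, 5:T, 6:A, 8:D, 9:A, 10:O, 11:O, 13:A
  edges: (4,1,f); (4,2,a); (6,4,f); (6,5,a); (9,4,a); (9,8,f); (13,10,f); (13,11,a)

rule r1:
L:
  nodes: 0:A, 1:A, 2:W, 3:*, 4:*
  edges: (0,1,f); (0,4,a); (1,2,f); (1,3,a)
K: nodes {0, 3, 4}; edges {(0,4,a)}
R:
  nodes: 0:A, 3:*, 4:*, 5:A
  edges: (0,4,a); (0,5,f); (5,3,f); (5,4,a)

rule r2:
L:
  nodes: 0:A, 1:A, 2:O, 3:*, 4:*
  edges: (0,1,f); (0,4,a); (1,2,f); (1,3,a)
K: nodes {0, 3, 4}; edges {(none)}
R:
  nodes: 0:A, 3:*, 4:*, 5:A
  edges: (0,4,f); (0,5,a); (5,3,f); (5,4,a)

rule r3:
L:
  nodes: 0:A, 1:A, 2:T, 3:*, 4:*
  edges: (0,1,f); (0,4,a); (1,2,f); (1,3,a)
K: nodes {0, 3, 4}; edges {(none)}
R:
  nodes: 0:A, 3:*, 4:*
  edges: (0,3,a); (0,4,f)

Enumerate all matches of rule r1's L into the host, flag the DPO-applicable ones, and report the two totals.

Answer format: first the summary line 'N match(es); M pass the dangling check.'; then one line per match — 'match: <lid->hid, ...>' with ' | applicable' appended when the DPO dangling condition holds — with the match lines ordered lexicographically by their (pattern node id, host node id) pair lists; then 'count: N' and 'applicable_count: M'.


1 match(es); 0 pass the dangling check.
match: 0->6, 1->4, 2->1, 3->2, 4->5
count: 1
applicable_count: 0


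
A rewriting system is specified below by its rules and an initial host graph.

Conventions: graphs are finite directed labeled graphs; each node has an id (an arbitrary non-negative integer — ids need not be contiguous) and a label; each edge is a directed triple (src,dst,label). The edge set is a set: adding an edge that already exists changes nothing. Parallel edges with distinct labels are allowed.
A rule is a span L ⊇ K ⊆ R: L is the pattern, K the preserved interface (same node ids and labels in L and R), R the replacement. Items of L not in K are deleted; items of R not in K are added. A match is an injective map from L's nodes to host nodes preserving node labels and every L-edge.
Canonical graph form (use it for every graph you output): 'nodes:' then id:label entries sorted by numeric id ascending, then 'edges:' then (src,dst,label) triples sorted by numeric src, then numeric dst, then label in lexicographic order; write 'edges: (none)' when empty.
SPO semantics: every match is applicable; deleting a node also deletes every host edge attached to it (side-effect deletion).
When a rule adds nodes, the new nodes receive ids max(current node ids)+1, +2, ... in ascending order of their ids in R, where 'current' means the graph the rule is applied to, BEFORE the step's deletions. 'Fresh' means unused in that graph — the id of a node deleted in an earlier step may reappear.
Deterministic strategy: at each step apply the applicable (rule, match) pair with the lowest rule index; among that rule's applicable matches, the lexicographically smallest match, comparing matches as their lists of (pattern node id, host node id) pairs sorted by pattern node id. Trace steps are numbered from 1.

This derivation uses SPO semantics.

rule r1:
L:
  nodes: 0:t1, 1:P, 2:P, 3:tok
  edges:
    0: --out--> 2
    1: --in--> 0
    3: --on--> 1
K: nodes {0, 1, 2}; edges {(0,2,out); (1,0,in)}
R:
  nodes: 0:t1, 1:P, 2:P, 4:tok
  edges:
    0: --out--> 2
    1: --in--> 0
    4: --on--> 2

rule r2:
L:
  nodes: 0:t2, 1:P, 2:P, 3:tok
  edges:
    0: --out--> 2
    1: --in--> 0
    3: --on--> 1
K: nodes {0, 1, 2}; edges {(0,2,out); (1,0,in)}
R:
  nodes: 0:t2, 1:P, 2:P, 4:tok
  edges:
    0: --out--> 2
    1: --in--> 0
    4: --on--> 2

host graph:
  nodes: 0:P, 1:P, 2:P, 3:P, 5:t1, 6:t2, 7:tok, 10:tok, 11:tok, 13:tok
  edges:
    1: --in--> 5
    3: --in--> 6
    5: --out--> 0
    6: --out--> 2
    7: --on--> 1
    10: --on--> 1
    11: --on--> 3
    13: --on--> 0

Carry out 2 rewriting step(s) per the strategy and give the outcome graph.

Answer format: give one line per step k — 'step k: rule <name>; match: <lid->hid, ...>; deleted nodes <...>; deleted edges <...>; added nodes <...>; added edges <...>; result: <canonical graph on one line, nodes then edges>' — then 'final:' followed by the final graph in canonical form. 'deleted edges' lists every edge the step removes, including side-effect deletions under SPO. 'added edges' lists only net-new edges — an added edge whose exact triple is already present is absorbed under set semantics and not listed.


step 1: rule r1; match: 0->5, 1->1, 2->0, 3->7; deleted nodes 7; deleted edges (7,1,on); added nodes 14; added edges (14,0,on); result: nodes: 0:P, 1:P, 2:P, 3:P, 5:t1, 6:t2, 10:tok, 11:tok, 13:tok, 14:tok edges: (1,5,in); (3,6,in); (5,0,out); (6,2,out); (10,1,on); (11,3,on); (13,0,on); (14,0,on)
step 2: rule r1; match: 0->5, 1->1, 2->0, 3->10; deleted nodes 10; deleted edges (10,1,on); added nodes 15; added edges (15,0,on); result: nodes: 0:P, 1:P, 2:P, 3:P, 5:t1, 6:t2, 11:tok, 13:tok, 14:tok, 15:tok edges: (1,5,in); (3,6,in); (5,0,out); (6,2,out); (11,3,on); (13,0,on); (14,0,on); (15,0,on)
final:
nodes: 0:P, 1:P, 2:P, 3:P, 5:t1, 6:t2, 11:tok, 13:tok, 14:tok, 15:tok
edges: (1,5,in); (3,6,in); (5,0,out); (6,2,out); (11,3,on); (13,0,on); (14,0,on); (15,0,on)


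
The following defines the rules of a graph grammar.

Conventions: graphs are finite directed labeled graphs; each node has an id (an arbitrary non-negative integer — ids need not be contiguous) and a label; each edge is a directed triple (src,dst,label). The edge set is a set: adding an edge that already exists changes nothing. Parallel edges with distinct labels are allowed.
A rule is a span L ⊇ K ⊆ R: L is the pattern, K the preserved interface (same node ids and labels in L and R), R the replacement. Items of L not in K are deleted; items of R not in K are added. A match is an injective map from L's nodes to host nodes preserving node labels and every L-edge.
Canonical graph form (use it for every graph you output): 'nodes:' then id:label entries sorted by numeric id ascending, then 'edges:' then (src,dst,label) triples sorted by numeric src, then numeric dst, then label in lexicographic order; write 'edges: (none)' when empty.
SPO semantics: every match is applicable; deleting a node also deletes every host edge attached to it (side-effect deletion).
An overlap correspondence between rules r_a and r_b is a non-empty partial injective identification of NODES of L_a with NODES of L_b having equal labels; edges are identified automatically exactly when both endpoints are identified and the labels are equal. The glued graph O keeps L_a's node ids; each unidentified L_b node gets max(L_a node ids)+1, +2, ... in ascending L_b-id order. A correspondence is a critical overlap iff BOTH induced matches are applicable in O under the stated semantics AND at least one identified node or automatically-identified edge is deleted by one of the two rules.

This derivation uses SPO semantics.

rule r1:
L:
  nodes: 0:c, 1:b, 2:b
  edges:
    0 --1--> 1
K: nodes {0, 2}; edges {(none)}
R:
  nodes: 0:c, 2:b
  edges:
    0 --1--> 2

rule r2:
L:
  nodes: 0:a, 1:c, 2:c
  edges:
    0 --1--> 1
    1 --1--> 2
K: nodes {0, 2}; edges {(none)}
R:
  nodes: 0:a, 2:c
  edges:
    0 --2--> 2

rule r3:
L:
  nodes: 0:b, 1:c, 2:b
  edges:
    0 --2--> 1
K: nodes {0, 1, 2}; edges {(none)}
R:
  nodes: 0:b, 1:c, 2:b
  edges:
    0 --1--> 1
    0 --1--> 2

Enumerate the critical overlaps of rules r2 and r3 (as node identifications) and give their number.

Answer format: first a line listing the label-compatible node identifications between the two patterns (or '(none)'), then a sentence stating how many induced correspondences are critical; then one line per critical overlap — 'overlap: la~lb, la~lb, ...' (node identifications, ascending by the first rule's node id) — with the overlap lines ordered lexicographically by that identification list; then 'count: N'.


label-compatible node identifications between L(r2) and L(r3): 1~1, 2~1
1 of the induced correspondences is a critical overlap of r2 and r3.
overlap: 1~1
count: 1


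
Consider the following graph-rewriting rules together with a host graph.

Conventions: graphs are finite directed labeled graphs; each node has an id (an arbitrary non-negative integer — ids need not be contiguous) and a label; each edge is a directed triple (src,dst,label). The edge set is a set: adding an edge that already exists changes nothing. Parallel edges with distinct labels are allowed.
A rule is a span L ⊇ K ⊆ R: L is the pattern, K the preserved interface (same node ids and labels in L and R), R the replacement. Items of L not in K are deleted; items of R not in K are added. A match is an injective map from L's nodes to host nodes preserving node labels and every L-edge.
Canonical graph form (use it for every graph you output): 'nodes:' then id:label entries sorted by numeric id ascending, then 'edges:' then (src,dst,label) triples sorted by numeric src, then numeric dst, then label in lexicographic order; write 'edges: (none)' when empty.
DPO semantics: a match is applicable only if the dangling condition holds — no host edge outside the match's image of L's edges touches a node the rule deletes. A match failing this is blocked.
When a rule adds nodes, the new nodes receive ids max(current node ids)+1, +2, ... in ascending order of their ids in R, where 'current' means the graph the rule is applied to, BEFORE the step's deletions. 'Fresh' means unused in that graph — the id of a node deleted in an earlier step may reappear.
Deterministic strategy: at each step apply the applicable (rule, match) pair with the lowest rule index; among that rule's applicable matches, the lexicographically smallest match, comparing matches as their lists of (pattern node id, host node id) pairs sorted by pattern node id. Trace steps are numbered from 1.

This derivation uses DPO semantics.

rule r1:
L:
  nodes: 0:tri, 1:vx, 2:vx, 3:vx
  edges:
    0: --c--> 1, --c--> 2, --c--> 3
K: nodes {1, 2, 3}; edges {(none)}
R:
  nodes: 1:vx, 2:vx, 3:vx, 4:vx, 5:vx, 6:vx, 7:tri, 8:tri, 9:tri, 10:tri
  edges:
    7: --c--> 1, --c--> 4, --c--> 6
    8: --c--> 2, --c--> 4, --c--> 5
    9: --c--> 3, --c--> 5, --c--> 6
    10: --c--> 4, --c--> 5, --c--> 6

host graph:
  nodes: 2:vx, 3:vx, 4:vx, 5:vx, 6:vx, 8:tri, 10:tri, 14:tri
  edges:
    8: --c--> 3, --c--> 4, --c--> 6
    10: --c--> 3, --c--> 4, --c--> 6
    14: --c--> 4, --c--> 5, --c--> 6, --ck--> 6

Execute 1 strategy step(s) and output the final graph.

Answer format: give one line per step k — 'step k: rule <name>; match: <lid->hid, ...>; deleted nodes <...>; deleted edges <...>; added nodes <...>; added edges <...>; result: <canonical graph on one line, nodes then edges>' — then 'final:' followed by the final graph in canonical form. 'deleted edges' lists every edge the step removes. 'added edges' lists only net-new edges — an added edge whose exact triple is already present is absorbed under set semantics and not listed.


step 1: rule r1; match: 0->8, 1->3, 2->4, 3->6; deleted nodes 8; deleted edges (8,3,c); (8,4,c); (8,6,c); added nodes 15, 16, 17, 18, 19, 20, 21; added edges (18,3,c); (18,15,c); (18,17,c); (19,4,c); (19,15,c); (19,16,c); (20,6,c); (20,16,c); (20,17,c); (21,15,c); (21,16,c); (21,17,c); result: nodes: 2:vx, 3:vx, 4:vx, 5:vx, 6:vx, 10:tri, 14:tri, 15:vx, 16:vx, 17:vx, 18:tri, 19:tri, 20:tri, 21:tri edges: (10,3,c); (10,4,c); (10,6,c); (14,4,c); (14,5,c); (14,6,c); (14,6,ck); (18,3,c); (18,15,c); (18,17,c); (19,4,c); (19,15,c); (19,16,c); (20,6,c); (20,16,c); (20,17,c); (21,15,c); (21,16,c); (21,17,c)
final:
nodes: 2:vx, 3:vx, 4:vx, 5:vx, 6:vx, 10:tri, 14:tri, 15:vx, 16:vx, 17:vx, 18:tri, 19:tri, 20:tri, 21:tri
edges: (10,3,c); (10,4,c); (10,6,c); (14,4,c); (14,5,c); (14,6,c); (14,6,ck); (18,3,c); (18,15,c); (18,17,c); (19,4,c); (19,15,c); (19,16,c); (20,6,c); (20,16,c); (20,17,c); (21,15,c); (21,16,c); (21,17,c)


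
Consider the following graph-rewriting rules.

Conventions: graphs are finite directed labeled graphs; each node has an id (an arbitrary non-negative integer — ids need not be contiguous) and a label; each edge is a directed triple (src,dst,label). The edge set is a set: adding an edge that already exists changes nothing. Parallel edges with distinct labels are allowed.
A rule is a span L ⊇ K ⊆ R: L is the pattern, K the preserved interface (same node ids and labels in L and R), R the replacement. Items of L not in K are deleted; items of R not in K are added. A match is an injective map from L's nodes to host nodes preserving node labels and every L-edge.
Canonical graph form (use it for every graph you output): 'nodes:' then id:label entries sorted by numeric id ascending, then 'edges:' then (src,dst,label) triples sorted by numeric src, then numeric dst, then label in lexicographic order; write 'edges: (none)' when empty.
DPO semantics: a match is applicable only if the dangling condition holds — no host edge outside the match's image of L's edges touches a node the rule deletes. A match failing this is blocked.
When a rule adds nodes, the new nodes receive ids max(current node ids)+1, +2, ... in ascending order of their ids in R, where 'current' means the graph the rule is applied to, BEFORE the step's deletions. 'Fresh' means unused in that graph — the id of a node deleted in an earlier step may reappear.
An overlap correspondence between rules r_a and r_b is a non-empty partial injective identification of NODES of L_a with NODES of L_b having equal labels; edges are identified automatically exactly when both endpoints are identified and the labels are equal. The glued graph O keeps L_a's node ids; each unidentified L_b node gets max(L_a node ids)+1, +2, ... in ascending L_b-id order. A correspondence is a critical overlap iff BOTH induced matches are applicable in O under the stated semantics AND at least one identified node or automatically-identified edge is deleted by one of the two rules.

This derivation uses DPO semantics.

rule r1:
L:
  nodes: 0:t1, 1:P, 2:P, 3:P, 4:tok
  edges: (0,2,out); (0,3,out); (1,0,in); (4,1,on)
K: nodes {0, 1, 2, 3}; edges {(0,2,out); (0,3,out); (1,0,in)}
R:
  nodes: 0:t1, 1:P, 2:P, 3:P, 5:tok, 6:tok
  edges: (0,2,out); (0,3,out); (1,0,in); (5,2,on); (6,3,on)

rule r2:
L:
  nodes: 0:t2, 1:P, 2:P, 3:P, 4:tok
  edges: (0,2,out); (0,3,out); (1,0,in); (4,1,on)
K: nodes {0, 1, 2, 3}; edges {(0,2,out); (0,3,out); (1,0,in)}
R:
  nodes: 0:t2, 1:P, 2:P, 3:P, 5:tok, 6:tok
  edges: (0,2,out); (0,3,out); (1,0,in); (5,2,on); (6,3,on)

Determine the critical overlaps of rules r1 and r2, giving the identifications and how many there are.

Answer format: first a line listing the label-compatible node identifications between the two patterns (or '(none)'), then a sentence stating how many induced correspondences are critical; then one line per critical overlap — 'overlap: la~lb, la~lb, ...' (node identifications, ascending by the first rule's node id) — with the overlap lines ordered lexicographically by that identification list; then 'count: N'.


label-compatible node identifications between L(r1) and L(r2): 1~1, 1~2, 1~3, 2~1, 2~2, 2~3, 3~1, 3~2, 3~3, 4~4
7 of the induced correspondences are critical overlaps of r1 and r2.
overlap: 1~1, 2~2, 3~3, 4~4
overlap: 1~1, 2~2, 4~4
overlap: 1~1, 2~3, 3~2, 4~4
overlap: 1~1, 2~3, 4~4
overlap: 1~1, 3~2, 4~4
overlap: 1~1, 3~3, 4~4
overlap: 1~1, 4~4
count: 7


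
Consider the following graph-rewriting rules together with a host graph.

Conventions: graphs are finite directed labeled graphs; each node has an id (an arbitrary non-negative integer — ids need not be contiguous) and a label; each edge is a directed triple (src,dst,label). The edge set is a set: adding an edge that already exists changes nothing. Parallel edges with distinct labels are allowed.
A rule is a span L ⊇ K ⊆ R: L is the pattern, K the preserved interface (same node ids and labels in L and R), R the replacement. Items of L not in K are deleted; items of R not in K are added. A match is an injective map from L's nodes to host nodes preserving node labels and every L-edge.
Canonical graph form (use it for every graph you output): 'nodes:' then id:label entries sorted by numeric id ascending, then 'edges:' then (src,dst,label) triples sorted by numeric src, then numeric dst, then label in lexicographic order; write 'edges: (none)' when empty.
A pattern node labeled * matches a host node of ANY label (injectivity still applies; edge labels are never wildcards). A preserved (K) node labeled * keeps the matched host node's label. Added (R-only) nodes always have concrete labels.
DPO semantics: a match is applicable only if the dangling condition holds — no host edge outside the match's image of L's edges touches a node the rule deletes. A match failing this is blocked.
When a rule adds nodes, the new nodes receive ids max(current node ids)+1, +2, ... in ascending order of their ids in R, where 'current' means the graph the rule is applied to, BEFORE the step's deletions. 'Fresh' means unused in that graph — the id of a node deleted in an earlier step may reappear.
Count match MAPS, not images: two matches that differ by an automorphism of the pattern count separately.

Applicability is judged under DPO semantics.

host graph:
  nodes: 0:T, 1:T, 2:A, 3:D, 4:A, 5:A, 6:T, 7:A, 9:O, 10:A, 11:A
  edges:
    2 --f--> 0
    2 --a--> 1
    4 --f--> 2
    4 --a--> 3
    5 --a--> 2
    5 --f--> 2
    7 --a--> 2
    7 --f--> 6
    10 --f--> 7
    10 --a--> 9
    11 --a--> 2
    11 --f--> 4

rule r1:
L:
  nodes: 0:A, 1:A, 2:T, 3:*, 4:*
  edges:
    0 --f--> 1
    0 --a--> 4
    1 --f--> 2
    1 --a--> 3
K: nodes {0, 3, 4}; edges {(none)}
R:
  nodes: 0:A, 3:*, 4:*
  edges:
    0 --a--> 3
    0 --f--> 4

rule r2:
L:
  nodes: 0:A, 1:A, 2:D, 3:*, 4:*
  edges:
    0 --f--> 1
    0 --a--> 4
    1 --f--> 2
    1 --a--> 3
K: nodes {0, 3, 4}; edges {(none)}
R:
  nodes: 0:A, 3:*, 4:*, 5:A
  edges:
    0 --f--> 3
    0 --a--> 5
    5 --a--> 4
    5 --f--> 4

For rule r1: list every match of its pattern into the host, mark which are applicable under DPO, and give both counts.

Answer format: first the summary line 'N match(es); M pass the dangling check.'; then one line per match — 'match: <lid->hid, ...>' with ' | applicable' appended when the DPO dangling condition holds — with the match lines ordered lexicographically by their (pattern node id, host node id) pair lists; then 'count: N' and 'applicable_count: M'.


2 match(es); 1 pass the dangling check.
match: 0->4, 1->2, 2->0, 3->1, 4->3
match: 0->10, 1->7, 2->6, 3->2, 4->9 | applicable
count: 2
applicable_count: 1


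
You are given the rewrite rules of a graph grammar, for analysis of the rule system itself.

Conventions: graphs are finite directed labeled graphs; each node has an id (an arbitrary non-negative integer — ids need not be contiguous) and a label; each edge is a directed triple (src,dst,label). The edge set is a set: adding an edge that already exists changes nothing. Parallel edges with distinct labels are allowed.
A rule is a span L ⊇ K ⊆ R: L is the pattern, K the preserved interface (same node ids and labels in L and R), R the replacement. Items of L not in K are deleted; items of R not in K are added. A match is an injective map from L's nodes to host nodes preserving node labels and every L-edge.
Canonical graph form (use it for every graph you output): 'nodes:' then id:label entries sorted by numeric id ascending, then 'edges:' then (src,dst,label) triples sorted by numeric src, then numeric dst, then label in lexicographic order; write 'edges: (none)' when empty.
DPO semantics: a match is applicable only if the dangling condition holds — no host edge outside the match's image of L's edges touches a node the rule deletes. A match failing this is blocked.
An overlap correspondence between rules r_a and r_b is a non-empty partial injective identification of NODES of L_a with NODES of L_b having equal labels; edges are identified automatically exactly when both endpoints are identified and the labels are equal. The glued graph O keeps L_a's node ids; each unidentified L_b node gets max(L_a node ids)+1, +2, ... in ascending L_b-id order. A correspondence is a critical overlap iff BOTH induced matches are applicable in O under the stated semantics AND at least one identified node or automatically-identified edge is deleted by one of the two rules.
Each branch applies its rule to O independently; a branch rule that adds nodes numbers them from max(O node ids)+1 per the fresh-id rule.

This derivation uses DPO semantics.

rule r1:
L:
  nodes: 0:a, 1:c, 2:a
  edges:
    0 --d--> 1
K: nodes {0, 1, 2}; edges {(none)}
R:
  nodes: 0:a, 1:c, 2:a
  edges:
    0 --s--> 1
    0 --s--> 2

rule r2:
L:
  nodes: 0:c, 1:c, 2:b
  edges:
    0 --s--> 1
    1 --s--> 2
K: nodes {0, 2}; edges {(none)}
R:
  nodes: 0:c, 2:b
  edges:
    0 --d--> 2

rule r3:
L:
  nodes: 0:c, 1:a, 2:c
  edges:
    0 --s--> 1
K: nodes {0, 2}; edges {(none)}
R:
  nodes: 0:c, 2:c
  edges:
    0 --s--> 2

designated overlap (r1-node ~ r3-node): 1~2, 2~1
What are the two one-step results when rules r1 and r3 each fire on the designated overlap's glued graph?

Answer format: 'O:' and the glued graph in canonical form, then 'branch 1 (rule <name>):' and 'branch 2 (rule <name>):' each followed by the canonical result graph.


O:
nodes: 0:a, 1:c, 2:a, 3:c
edges: (0,1,d); (3,2,s)
branch 1 (rule r1):
nodes: 0:a, 1:c, 2:a, 3:c
edges: (0,1,s); (0,2,s); (3,2,s)
branch 2 (rule r3):
nodes: 0:a, 1:c, 3:c
edges: (0,1,d); (3,1,s)


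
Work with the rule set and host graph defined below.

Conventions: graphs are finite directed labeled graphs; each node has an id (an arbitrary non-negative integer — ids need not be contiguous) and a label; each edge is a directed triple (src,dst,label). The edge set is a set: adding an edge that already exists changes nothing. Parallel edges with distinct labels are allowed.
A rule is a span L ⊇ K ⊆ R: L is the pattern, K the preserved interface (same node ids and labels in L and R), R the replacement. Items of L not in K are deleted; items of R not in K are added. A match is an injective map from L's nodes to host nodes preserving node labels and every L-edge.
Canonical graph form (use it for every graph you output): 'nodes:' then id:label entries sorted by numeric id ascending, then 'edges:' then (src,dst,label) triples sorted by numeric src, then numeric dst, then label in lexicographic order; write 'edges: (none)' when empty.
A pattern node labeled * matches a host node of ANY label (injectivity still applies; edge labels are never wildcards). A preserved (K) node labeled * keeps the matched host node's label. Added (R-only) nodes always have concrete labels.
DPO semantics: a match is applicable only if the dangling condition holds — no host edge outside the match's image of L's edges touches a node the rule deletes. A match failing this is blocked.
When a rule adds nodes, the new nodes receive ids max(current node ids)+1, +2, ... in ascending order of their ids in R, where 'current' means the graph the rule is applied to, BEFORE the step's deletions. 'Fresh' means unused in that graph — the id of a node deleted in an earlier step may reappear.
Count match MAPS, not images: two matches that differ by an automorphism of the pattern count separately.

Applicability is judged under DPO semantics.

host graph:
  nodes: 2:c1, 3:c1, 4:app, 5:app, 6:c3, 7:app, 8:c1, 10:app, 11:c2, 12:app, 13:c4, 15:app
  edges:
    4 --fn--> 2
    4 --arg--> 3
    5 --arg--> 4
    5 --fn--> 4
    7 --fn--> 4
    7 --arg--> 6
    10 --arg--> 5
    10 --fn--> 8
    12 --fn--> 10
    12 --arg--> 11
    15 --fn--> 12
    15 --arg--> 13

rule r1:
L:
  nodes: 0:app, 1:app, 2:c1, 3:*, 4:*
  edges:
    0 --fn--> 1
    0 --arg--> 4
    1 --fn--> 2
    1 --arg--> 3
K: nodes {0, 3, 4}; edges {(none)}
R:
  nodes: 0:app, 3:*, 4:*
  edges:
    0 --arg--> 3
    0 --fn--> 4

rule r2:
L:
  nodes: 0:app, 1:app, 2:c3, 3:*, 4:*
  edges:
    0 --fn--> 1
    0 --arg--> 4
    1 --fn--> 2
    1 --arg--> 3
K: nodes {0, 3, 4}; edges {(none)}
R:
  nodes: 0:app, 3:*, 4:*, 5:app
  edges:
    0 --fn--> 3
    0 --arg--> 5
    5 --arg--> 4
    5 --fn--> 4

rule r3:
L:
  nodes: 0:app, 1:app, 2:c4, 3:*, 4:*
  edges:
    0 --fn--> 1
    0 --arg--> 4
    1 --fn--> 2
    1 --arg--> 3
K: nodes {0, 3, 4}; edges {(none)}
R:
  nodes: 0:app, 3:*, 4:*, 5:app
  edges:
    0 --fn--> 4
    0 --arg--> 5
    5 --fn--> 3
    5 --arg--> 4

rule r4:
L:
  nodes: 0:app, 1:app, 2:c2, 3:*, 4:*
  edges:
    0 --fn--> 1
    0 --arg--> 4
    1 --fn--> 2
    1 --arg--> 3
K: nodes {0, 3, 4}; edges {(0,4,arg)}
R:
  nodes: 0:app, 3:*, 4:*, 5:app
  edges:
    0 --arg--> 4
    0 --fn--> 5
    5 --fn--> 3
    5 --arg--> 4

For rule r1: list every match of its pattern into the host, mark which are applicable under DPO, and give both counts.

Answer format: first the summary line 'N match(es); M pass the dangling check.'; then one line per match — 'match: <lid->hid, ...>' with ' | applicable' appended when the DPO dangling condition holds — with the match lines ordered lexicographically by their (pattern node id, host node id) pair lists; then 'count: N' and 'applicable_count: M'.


2 match(es); 1 pass the dangling check.
match: 0->7, 1->4, 2->2, 3->3, 4->6
match: 0->12, 1->10, 2->8, 3->5, 4->11 | applicable
count: 2
applicable_count: 1


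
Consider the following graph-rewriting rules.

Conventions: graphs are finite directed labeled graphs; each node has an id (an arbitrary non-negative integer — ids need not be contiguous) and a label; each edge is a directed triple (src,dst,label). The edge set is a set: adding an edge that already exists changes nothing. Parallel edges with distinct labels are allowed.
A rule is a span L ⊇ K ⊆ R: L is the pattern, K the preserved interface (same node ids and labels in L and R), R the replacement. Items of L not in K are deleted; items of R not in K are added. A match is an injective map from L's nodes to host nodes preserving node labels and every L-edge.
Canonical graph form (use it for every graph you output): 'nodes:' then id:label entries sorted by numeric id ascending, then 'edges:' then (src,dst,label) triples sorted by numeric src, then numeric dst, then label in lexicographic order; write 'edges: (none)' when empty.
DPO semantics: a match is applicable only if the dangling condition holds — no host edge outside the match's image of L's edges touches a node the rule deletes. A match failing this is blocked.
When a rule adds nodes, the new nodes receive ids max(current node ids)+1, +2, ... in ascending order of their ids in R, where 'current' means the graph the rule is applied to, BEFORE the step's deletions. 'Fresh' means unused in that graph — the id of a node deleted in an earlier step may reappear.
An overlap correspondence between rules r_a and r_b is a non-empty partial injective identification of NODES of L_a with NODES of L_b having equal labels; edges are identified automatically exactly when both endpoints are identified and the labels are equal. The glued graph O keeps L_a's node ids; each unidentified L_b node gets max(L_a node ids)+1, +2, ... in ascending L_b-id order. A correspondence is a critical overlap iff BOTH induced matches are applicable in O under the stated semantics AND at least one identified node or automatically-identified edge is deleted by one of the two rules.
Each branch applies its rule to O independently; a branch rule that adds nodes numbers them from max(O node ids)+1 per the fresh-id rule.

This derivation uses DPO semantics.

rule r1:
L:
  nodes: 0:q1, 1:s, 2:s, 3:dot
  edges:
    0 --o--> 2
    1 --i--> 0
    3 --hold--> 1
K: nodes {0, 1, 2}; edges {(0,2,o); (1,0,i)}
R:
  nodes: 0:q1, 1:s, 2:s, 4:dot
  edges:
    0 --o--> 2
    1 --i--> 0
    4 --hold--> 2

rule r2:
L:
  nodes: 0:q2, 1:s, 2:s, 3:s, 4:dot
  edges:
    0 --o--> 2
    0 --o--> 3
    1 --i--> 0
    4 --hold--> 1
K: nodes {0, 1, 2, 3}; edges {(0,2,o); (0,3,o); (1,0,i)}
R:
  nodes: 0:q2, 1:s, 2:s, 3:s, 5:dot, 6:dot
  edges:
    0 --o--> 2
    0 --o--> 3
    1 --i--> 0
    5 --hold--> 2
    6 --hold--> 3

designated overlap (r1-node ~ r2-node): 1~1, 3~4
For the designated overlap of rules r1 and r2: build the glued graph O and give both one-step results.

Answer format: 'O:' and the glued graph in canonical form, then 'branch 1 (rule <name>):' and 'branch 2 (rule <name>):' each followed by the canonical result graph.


O:
nodes: 0:q1, 1:s, 2:s, 3:dot, 4:q2, 5:s, 6:s
edges: (0,2,o); (1,0,i); (1,4,i); (3,1,hold); (4,5,o); (4,6,o)
branch 1 (rule r1):
nodes: 0:q1, 1:s, 2:s, 4:q2, 5:s, 6:s, 7:dot
edges: (0,2,o); (1,0,i); (1,4,i); (4,5,o); (4,6,o); (7,2,hold)
branch 2 (rule r2):
nodes: 0:q1, 1:s, 2:s, 4:q2, 5:s, 6:s, 7:dot, 8:dot
edges: (0,2,o); (1,0,i); (1,4,i); (4,5,o); (4,6,o); (7,5,hold); (8,6,hold)


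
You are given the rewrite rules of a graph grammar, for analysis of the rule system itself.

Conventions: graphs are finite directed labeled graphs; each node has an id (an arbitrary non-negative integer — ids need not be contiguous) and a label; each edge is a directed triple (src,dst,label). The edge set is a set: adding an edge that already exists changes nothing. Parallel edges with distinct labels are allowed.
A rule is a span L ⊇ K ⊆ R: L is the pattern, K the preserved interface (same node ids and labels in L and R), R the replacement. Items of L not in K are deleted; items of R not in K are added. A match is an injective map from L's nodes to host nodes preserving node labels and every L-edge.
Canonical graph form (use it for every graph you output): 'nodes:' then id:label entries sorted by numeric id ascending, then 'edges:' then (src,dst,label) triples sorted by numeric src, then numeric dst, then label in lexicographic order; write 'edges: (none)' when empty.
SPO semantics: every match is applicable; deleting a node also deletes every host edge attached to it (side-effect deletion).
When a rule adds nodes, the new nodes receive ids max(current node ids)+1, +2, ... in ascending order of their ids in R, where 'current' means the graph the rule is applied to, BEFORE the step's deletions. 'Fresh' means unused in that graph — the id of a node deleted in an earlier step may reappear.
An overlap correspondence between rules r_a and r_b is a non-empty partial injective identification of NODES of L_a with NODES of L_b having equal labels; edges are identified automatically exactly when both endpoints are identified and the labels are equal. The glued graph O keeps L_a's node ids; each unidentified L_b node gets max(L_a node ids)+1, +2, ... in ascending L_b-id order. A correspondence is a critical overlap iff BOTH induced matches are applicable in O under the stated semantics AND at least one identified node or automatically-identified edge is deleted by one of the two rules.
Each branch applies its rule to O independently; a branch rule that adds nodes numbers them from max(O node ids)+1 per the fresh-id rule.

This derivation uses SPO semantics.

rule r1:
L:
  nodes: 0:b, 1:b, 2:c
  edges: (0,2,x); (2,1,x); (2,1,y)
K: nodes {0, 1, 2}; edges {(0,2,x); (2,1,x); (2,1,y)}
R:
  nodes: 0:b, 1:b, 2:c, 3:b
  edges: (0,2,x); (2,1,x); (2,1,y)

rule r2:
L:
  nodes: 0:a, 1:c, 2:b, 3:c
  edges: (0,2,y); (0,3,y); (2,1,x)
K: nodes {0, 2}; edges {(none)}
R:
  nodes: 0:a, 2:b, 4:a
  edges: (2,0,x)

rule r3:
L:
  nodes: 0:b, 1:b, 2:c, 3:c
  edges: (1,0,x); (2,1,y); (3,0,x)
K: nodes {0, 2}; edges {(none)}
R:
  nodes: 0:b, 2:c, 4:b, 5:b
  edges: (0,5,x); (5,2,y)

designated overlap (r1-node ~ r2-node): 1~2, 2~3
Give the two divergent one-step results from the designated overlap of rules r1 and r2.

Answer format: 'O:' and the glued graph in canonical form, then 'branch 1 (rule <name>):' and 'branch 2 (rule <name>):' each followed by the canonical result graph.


O:
nodes: 0:b, 1:b, 2:c, 3:a, 4:c
edges: (0,2,x); (1,4,x); (2,1,x); (2,1,y); (3,1,y); (3,2,y)
branch 1 (rule r1):
nodes: 0:b, 1:b, 2:c, 3:a, 4:c, 5:b
edges: (0,2,x); (1,4,x); (2,1,x); (2,1,y); (3,1,y); (3,2,y)
branch 2 (rule r2):
nodes: 0:b, 1:b, 3:a, 5:a
edges: (1,3,x)


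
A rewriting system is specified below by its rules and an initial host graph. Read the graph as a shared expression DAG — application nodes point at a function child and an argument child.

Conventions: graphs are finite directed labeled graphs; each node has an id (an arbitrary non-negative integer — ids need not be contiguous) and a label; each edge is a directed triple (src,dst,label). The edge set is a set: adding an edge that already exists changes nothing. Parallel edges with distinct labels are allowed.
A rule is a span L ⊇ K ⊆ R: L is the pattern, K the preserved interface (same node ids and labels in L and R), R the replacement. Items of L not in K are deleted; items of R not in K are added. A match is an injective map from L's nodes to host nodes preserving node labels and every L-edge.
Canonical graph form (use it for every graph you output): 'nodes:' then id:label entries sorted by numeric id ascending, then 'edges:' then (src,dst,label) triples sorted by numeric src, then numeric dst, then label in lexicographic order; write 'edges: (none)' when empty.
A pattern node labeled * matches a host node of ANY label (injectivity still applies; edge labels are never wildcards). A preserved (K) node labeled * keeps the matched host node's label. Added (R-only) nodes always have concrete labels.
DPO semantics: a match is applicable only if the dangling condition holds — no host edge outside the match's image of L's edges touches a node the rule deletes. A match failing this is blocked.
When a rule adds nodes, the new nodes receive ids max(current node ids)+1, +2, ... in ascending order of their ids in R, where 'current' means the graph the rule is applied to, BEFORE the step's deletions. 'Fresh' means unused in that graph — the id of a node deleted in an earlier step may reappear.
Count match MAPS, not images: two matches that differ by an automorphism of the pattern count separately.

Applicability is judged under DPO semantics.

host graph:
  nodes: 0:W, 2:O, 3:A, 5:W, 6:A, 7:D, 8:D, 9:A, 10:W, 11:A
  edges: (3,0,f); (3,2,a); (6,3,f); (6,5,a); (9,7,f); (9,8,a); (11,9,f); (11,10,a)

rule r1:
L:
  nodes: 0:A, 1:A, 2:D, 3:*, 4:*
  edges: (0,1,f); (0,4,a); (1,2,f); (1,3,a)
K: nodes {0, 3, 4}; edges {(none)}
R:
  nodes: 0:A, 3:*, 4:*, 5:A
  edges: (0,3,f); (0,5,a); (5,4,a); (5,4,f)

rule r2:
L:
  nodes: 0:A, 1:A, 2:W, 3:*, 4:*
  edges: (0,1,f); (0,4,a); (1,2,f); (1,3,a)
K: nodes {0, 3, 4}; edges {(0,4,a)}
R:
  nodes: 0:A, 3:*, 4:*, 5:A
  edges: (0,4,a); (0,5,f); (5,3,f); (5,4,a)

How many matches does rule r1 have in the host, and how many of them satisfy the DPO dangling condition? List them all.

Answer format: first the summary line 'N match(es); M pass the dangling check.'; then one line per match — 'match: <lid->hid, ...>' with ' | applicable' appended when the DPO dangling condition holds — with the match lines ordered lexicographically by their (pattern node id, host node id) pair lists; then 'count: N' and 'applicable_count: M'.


1 match(es); 1 pass the dangling check.
match: 0->11, 1->9, 2->7, 3->8, 4->10 | applicable
count: 1
applicable_count: 1
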